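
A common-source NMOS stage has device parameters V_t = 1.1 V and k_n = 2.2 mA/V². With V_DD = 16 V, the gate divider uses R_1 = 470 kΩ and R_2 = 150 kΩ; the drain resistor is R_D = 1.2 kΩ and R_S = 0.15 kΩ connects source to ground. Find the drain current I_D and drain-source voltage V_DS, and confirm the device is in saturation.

V_G = V_DD·R_2/(R_1+R_2) = 16×150/620 = 3.87 V.
Assume saturation: I_D = (k_n/2)(V_GS − V_t)² with V_GS = V_G − I_D·R_S = 3.87 − 0.15·I_D.
Substituting gives 0.0248·I_D² − 1.91·I_D + 8.45 = 0, with roots I_D = 4.7 or 72.7 mA.
The root I_D = 72.7 mA gives V_GS = -7.03 V ≤ V_t, so take I_D = 4.7 mA.
Then V_GS = 3.17 V and V_DS = V_DD − I_D(R_D+R_S) = 16 − 4.7×1.35 = 9.66 V.
Saturation requires V_DS ≥ V_GS − V_t = 2.07 V; 9.66 ≥ 2.07 ✓.

I_D ≈ 4.7 mA, V_DS ≈ 9.7 V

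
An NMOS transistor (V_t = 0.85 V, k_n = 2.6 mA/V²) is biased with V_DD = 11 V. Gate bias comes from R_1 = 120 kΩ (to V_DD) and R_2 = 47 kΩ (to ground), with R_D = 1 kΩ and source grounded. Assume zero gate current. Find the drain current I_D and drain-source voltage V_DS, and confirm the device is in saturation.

I_D ≈ 6.6 mA, V_DS ≈ 4.4 V

V_G = V_DD·R_2/(R_1+R_2) = 11×47/167 = 3.1 V. With the source grounded, V_GS = V_G = 3.1 V.
Assume saturation: I_D = (k_n/2)(V_GS − V_t)² = (2.6/2)×(3.1 − 0.85)² = 1.3×2.25² = 6.56 mA.
V_DS = V_DD − I_D·R_D = 11 − 6.56×1 = 4.44 V.
Saturation requires V_DS ≥ V_GS − V_t = 2.25 V; 4.44 ≥ 2.25 ✓.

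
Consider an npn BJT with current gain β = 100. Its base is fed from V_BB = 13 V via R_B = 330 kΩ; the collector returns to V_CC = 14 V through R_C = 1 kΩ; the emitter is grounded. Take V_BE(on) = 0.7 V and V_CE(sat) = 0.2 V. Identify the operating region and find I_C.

Assume active. Base-emitter loop: I_B = (V_BB − V_BE)/R_B = (13 − 0.7)/330 = 0.0373 mA.
I_C = β·I_B = 100×0.0373 = 3.73 mA.
V_CE = V_CC − I_C·R_C = 14 − 3.73×1 = 10.3 V > V_CE(sat), so the active-region assumption holds.

active; I_C ≈ 3.7 mA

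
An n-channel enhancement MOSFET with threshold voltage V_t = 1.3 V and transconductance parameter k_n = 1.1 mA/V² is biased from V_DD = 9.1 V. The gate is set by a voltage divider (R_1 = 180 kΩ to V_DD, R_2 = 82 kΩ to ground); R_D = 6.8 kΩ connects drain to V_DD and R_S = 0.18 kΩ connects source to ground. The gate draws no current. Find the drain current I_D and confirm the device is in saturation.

V_G = V_DD·R_2/(R_1+R_2) = 9.1×82/262 = 2.85 V.
Assume saturation: I_D = (k_n/2)(V_GS − V_t)² with V_GS = V_G − I_D·R_S = 2.85 − 0.18·I_D.
Substituting gives 0.0178·I_D² − 1.31·I_D + 1.32 = 0, with roots I_D = 1.02 or 72.3 mA.
The root I_D = 72.3 mA gives V_GS = -10.2 V ≤ V_t, so take I_D = 1.02 mA.
Then V_GS = 2.66 V and V_DS = V_DD − I_D(R_D+R_S) = 9.1 − 1.02×6.98 = 1.96 V.
Saturation requires V_DS ≥ V_GS − V_t = 1.36 V; 1.96 ≥ 1.36 ✓.

I_D ≈ 1 mA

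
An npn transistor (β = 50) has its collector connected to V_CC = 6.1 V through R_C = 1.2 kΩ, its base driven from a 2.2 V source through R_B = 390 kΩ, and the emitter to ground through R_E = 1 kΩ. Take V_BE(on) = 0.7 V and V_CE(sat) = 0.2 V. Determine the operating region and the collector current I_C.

active; I_C ≈ 0.17 mA

Assume active. Base-emitter loop: I_B = (V_BB − V_BE)/(R_B + (β+1)R_E) = (2.2 − 0.7)/(390 + 51×1) = 0.0034 mA.
I_C = β·I_B = 50×0.0034 = 0.17 mA.
V_CE = V_CC − I_C·R_C − I_E·R_E = 6.1 − 0.17×1.2 − 0.173×1 = 5.72 V > V_CE(sat), so the active-region assumption holds.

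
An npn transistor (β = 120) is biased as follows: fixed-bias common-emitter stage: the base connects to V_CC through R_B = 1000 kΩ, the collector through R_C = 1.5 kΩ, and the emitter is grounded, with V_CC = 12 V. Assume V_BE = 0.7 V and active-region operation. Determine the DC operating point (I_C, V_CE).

Base loop: V_CC = I_B·R_B + V_BE, so I_B = (12 − 0.7)/1000 kΩ = 0.0113 mA.
In the active region I_C = β·I_B = 120 × 0.0113 = 1.36 mA.
Collector loop: V_CE = V_CC − I_C·R_C = 12 − 1.36×1.5 = 9.97 V.
Since V_CE = 9.97 V > V_CE(sat) ≈ 0.2 V, the transistor is in the active region as assumed.

I_C ≈ 1.4 mA, V_CE ≈ 10 V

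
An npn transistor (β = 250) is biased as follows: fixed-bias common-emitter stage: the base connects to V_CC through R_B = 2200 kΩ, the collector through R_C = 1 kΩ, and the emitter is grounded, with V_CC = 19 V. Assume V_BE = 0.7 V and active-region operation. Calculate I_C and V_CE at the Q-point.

Base loop: V_CC = I_B·R_B + V_BE, so I_B = (19 − 0.7)/2200 kΩ = 0.00832 mA.
In the active region I_C = β·I_B = 250 × 0.00832 = 2.08 mA.
Collector loop: V_CE = V_CC − I_C·R_C = 19 − 2.08×1 = 16.9 V.
Since V_CE = 16.9 V > V_CE(sat) ≈ 0.2 V, the transistor is in the active region as assumed.

I_C ≈ 2.1 mA, V_CE ≈ 17 V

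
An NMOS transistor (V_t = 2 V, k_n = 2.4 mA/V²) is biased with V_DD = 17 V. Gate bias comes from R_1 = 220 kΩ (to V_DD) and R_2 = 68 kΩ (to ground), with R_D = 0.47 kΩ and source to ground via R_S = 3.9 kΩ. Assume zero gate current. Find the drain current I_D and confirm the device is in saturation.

I_D ≈ 0.37 mA

V_G = V_DD·R_2/(R_1+R_2) = 17×68/288 = 4.01 V.
Assume saturation: I_D = (k_n/2)(V_GS − V_t)² with V_GS = V_G − I_D·R_S = 4.01 − 3.9·I_D.
Substituting gives 18.3·I_D² − 19.9·I_D + 4.87 = 0, with roots I_D = 0.373 or 0.714 mA.
The root I_D = 0.714 mA gives V_GS = 1.23 V ≤ V_t, so take I_D = 0.373 mA.
Then V_GS = 2.56 V and V_DS = V_DD − I_D(R_D+R_S) = 17 − 0.373×4.37 = 15.4 V.
Saturation requires V_DS ≥ V_GS − V_t = 0.558 V; 15.4 ≥ 0.558 ✓.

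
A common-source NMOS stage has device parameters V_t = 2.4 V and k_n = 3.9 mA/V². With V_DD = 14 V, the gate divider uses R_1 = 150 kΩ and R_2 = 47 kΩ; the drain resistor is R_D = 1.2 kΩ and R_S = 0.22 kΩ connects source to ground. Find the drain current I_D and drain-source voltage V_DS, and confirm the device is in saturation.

V_G = V_DD·R_2/(R_1+R_2) = 14×47/197 = 3.34 V.
Assume saturation: I_D = (k_n/2)(V_GS − V_t)² with V_GS = V_G − I_D·R_S = 3.34 − 0.22·I_D.
Substituting gives 0.0944·I_D² − 1.81·I_D + 1.72 = 0, with roots I_D = 1.01 or 18.1 mA.
The root I_D = 18.1 mA gives V_GS = -0.65 V ≤ V_t, so take I_D = 1.01 mA.
Then V_GS = 3.12 V and V_DS = V_DD − I_D(R_D+R_S) = 14 − 1.01×1.42 = 12.6 V.
Saturation requires V_DS ≥ V_GS − V_t = 0.719 V; 12.6 ≥ 0.719 ✓.

I_D ≈ 1 mA, V_DS ≈ 13 V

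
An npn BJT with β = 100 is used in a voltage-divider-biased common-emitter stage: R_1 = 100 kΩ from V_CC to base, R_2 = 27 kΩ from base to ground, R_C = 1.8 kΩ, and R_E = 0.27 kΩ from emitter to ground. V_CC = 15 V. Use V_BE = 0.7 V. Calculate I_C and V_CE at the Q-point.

I_C ≈ 5.1 mA, V_CE ≈ 4.4 V

Thevenize the base divider: V_Th = V_CC·R_2/(R_1+R_2) = 15×27/127 = 3.19 V, R_Th = R_1‖R_2 = 21.3 kΩ.
Base-emitter loop: V_Th = I_B·R_Th + V_BE + (β+1)I_B·R_E, so I_B = (3.19 − 0.7) / (21.3 + 101×0.27) = 0.0513 mA.
I_C = β·I_B = 100×0.0513 = 5.13 mA, and I_E = (β+1)I_B = 5.18 mA.
V_CE = V_CC − I_C·R_C − I_E·R_E = 15 − 5.13×1.8 − 5.18×0.27 = 4.37 V.
V_CE = 4.37 V > 0.2 V confirms active-region operation.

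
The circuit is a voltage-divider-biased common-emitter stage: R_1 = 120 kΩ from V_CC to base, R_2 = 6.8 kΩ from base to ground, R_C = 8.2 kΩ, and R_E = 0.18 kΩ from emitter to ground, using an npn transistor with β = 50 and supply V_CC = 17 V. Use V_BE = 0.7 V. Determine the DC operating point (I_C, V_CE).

Thevenize the base divider: V_Th = V_CC·R_2/(R_1+R_2) = 17×6.8/127 = 0.912 V, R_Th = R_1‖R_2 = 6.44 kΩ.
Base-emitter loop: V_Th = I_B·R_Th + V_BE + (β+1)I_B·R_E, so I_B = (0.912 − 0.7) / (6.44 + 51×0.18) = 0.0136 mA.
I_C = β·I_B = 50×0.0136 = 0.678 mA, and I_E = (β+1)I_B = 0.691 mA.
V_CE = V_CC − I_C·R_C − I_E·R_E = 17 − 0.678×8.2 − 0.691×0.18 = 11.3 V.
V_CE = 11.3 V > 0.2 V confirms active-region operation.

I_C ≈ 0.68 mA, V_CE ≈ 11 V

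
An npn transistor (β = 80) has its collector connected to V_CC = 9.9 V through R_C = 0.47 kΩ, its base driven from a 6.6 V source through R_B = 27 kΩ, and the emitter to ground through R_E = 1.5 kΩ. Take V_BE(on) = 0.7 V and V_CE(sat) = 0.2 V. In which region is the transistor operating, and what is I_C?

Assume active. Base-emitter loop: I_B = (V_BB − V_BE)/(R_B + (β+1)R_E) = (6.6 − 0.7)/(27 + 81×1.5) = 0.0397 mA.
I_C = β·I_B = 80×0.0397 = 3.18 mA.
V_CE = V_CC − I_C·R_C − I_E·R_E = 9.9 − 3.18×0.47 − 3.22×1.5 = 3.58 V > V_CE(sat), so the active-region assumption holds.

active; I_C ≈ 3.2 mA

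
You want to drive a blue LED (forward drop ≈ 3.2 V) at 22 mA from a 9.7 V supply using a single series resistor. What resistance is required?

The resistor drops V_S − V_D = 9.7 − 3.2 = 6.5 V at 22 mA.
R = 6.5 V / 22 mA = 0.295 kΩ.

R ≈ 0.3 kΩ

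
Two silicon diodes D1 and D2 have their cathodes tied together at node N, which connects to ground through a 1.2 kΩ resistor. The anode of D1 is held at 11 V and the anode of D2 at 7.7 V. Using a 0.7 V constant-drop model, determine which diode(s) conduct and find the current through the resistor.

Only D1 conducts; I_R ≈ 8.6 mA

Assume both conduct. Then node N would need to be at both 11−0.7 = 10.3 V and 7.7−0.7 = 7 V, which is impossible.
Assume only D1 conducts: V_N = 11 − 0.7 = 10.3 V, so I_R = 10.3/1.2 = 8.58 mA.
Check D2: its anode-to-cathode voltage is 7.7 − 10.3 = -2.6 V < 0.7 V, so it is off. The assumption is consistent.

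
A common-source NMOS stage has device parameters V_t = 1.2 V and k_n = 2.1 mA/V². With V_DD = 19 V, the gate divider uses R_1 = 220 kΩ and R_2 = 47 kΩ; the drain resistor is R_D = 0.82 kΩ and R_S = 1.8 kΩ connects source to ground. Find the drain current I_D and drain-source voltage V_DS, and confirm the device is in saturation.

I_D ≈ 0.73 mA, V_DS ≈ 17 V

V_G = V_DD·R_2/(R_1+R_2) = 19×47/267 = 3.34 V.
Assume saturation: I_D = (k_n/2)(V_GS − V_t)² with V_GS = V_G − I_D·R_S = 3.34 − 1.8·I_D.
Substituting gives 3.4·I_D² − 9.11·I_D + 4.83 = 0, with roots I_D = 0.729 or 1.95 mA.
The root I_D = 1.95 mA gives V_GS = -0.162 V ≤ V_t, so take I_D = 0.729 mA.
Then V_GS = 2.03 V and V_DS = V_DD − I_D(R_D+R_S) = 19 − 0.729×2.62 = 17.1 V.
Saturation requires V_DS ≥ V_GS − V_t = 0.833 V; 17.1 ≥ 0.833 ✓.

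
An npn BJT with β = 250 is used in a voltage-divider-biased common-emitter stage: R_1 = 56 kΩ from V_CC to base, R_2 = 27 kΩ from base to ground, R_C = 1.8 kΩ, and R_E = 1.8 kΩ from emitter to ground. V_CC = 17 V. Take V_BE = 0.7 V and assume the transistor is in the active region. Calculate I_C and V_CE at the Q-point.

I_C ≈ 2.6 mA, V_CE ≈ 7.7 V

Thevenize the base divider: V_Th = V_CC·R_2/(R_1+R_2) = 17×27/83 = 5.53 V, R_Th = R_1‖R_2 = 18.2 kΩ.
Base-emitter loop: V_Th = I_B·R_Th + V_BE + (β+1)I_B·R_E, so I_B = (5.53 − 0.7) / (18.2 + 251×1.8) = 0.0103 mA.
I_C = β·I_B = 250×0.0103 = 2.57 mA, and I_E = (β+1)I_B = 2.58 mA.
V_CE = V_CC − I_C·R_C − I_E·R_E = 17 − 2.57×1.8 − 2.58×1.8 = 7.73 V.
V_CE = 7.73 V > 0.2 V confirms active-region operation.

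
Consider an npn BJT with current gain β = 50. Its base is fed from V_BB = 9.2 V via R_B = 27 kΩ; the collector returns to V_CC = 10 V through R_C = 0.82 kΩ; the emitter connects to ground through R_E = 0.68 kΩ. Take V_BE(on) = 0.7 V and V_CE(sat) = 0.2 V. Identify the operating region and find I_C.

Assume active: I_B = (9.2 − 0.7)/(27 + 51×0.68) = 0.138 mA, I_C = β·I_B = 6.89 mA.
Then V_CE = 10 − 6.89×0.82 − 7.03×0.68 = -0.429 V < 0.2 V — the active assumption fails.
Re-solve with V_CE = 0.2 V. KCL at the emitter: V_E/R_E = (V_BB−0.7−V_E)/R_B + (V_CC−0.2−V_E)/R_C, giving V_E = 4.5 V.
I_C = (V_CC − 0.2 − V_E)/R_C = (9.8 − 4.5)/0.82 = 6.47 mA.
Check: I_B = (8.5 − 4.5)/27 = 0.148 mA, and β·I_B = 7.41 mA > I_C, confirming saturation.

saturation; I_C ≈ 6.5 mA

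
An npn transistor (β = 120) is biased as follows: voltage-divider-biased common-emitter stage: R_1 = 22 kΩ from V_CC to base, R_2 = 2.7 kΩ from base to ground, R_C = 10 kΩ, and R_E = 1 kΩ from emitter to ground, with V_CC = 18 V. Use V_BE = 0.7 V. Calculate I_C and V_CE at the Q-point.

I_C ≈ 1.2 mA, V_CE ≈ 4.4 V

Thevenize the base divider: V_Th = V_CC·R_2/(R_1+R_2) = 18×2.7/24.7 = 1.97 V, R_Th = R_1‖R_2 = 2.4 kΩ.
Base-emitter loop: V_Th = I_B·R_Th + V_BE + (β+1)I_B·R_E, so I_B = (1.97 − 0.7) / (2.4 + 121×1) = 0.0103 mA.
I_C = β·I_B = 120×0.0103 = 1.23 mA, and I_E = (β+1)I_B = 1.24 mA.
V_CE = V_CC − I_C·R_C − I_E·R_E = 18 − 1.23×10 − 1.24×1 = 4.43 V.
V_CE = 4.43 V > 0.2 V confirms active-region operation.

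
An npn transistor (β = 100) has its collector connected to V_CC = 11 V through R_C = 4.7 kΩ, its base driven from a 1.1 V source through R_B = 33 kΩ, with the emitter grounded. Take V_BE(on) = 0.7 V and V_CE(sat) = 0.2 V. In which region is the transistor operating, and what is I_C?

Assume active. Base-emitter loop: I_B = (V_BB − V_BE)/R_B = (1.1 − 0.7)/33 = 0.0121 mA.
I_C = β·I_B = 100×0.0121 = 1.21 mA.
V_CE = V_CC − I_C·R_C = 11 − 1.21×4.7 = 5.3 V > V_CE(sat), so the active-region assumption holds.

active; I_C ≈ 1.2 mA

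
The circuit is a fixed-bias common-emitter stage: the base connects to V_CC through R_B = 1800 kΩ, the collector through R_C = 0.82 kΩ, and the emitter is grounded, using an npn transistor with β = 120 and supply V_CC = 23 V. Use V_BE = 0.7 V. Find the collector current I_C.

I_C ≈ 1.5 mA

Base loop: V_CC = I_B·R_B + V_BE, so I_B = (23 − 0.7)/1800 kΩ = 0.0124 mA.
In the active region I_C = β·I_B = 120 × 0.0124 = 1.49 mA.
Collector loop: V_CE = V_CC − I_C·R_C = 23 − 1.49×0.82 = 21.8 V.
Since V_CE = 21.8 V > V_CE(sat) ≈ 0.2 V, the transistor is in the active region as assumed.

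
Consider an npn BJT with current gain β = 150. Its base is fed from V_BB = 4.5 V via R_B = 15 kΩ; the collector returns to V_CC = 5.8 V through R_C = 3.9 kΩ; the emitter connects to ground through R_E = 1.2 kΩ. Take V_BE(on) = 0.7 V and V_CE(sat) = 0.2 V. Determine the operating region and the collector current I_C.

Assume active: I_B = (4.5 − 0.7)/(15 + 151×1.2) = 0.0194 mA, I_C = β·I_B = 2.91 mA.
Then V_CE = 5.8 − 2.91×3.9 − 2.92×1.2 = -9.04 V < 0.2 V — the active assumption fails.
Re-solve with V_CE = 0.2 V. KCL at the emitter: V_E/R_E = (V_BB−0.7−V_E)/R_B + (V_CC−0.2−V_E)/R_C, giving V_E = 1.46 V.
I_C = (V_CC − 0.2 − V_E)/R_C = (5.6 − 1.46)/3.9 = 1.06 mA.
Check: I_B = (3.8 − 1.46)/15 = 0.156 mA, and β·I_B = 23.4 mA > I_C, confirming saturation.

saturation; I_C ≈ 1.1 mA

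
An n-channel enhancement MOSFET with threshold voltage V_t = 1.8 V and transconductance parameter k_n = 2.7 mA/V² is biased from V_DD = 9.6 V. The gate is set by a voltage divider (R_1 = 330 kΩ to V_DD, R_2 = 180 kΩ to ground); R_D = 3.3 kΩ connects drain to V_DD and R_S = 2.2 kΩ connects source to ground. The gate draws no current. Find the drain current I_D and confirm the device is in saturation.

I_D ≈ 0.46 mA

V_G = V_DD·R_2/(R_1+R_2) = 9.6×180/510 = 3.39 V.
Assume saturation: I_D = (k_n/2)(V_GS − V_t)² with V_GS = V_G − I_D·R_S = 3.39 − 2.2·I_D.
Substituting gives 6.53·I_D² − 10.4·I_D + 3.41 = 0, with roots I_D = 0.457 or 1.14 mA.
The root I_D = 1.14 mA gives V_GS = 0.881 V ≤ V_t, so take I_D = 0.457 mA.
Then V_GS = 2.38 V and V_DS = V_DD − I_D(R_D+R_S) = 9.6 − 0.457×5.5 = 7.08 V.
Saturation requires V_DS ≥ V_GS − V_t = 0.582 V; 7.08 ≥ 0.582 ✓.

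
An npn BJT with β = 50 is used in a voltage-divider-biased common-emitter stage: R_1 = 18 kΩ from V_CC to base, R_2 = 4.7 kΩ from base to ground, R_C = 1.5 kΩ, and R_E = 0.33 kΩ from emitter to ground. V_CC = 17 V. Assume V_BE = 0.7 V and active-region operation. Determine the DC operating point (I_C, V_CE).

Thevenize the base divider: V_Th = V_CC·R_2/(R_1+R_2) = 17×4.7/22.7 = 3.52 V, R_Th = R_1‖R_2 = 3.73 kΩ.
Base-emitter loop: V_Th = I_B·R_Th + V_BE + (β+1)I_B·R_E, so I_B = (3.52 − 0.7) / (3.73 + 51×0.33) = 0.137 mA.
I_C = β·I_B = 50×0.137 = 6.86 mA, and I_E = (β+1)I_B = 7 mA.
V_CE = V_CC − I_C·R_C − I_E·R_E = 17 − 6.86×1.5 − 7×0.33 = 4.4 V.
V_CE = 4.4 V > 0.2 V confirms active-region operation.

I_C ≈ 6.9 mA, V_CE ≈ 4.4 V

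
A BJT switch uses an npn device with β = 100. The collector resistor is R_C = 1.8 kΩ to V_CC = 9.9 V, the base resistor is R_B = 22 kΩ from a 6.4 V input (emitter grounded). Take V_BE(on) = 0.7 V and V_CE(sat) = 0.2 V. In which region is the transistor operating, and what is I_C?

saturation; I_C ≈ 5.4 mA

Assume active: I_B = (6.4 − 0.7)/22 = 0.259 mA, giving I_C = β·I_B = 25.9 mA.
But then V_CE = 9.9 − 25.9×1.8 = -36.7 V < V_CE(sat) = 0.2 V — impossible in the active region.
So the transistor is saturated. With V_CE = 0.2 V, I_C = (V_CC − 0.2)/R_C = 9.7/1.8 = 5.39 mA.
Check: β·I_B = 25.9 mA > I_C = 5.39 mA, confirming saturation.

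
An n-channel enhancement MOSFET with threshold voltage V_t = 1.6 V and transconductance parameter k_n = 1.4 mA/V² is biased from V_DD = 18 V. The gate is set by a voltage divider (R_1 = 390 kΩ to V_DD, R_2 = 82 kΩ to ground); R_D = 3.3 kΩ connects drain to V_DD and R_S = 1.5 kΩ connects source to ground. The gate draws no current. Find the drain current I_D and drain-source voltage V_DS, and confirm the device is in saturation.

V_G = V_DD·R_2/(R_1+R_2) = 18×82/472 = 3.13 V.
Assume saturation: I_D = (k_n/2)(V_GS − V_t)² with V_GS = V_G − I_D·R_S = 3.13 − 1.5·I_D.
Substituting gives 1.57·I_D² − 4.21·I_D + 1.63 = 0, with roots I_D = 0.471 or 2.2 mA.
The root I_D = 2.2 mA gives V_GS = -0.173 V ≤ V_t, so take I_D = 0.471 mA.
Then V_GS = 2.42 V and V_DS = V_DD − I_D(R_D+R_S) = 18 − 0.471×4.8 = 15.7 V.
Saturation requires V_DS ≥ V_GS − V_t = 0.82 V; 15.7 ≥ 0.82 ✓.

I_D ≈ 0.47 mA, V_DS ≈ 16 V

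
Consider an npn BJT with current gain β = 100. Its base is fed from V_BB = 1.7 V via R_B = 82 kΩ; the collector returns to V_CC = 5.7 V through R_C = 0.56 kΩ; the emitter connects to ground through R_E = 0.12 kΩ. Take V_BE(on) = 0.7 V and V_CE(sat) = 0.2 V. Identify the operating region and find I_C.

active; I_C ≈ 1.1 mA

Assume active. Base-emitter loop: I_B = (V_BB − V_BE)/(R_B + (β+1)R_E) = (1.7 − 0.7)/(82 + 101×0.12) = 0.0106 mA.
I_C = β·I_B = 100×0.0106 = 1.06 mA.
V_CE = V_CC − I_C·R_C − I_E·R_E = 5.7 − 1.06×0.56 − 1.07×0.12 = 4.98 V > V_CE(sat), so the active-region assumption holds.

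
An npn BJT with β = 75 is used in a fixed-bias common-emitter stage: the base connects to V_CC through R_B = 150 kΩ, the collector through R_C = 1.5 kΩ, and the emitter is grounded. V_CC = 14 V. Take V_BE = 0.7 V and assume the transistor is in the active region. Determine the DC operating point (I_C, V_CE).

Base loop: V_CC = I_B·R_B + V_BE, so I_B = (14 − 0.7)/150 kΩ = 0.0887 mA.
In the active region I_C = β·I_B = 75 × 0.0887 = 6.65 mA.
Collector loop: V_CE = V_CC − I_C·R_C = 14 − 6.65×1.5 = 4.02 V.
Since V_CE = 4.02 V > V_CE(sat) ≈ 0.2 V, the transistor is in the active region as assumed.

I_C ≈ 6.7 mA, V_CE ≈ 4 V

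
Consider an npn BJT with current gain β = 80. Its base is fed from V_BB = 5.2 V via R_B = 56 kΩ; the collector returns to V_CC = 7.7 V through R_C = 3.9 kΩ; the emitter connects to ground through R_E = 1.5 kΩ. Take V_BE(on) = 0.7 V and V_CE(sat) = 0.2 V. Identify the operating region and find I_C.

saturation; I_C ≈ 1.4 mA

Assume active: I_B = (5.2 − 0.7)/(56 + 81×1.5) = 0.0254 mA, I_C = β·I_B = 2.03 mA.
Then V_CE = 7.7 − 2.03×3.9 − 2.05×1.5 = -3.29 V < 0.2 V — the active assumption fails.
Re-solve with V_CE = 0.2 V. KCL at the emitter: V_E/R_E = (V_BB−0.7−V_E)/R_B + (V_CC−0.2−V_E)/R_C, giving V_E = 2.13 V.
I_C = (V_CC − 0.2 − V_E)/R_C = (7.5 − 2.13)/3.9 = 1.38 mA.
Check: I_B = (4.5 − 2.13)/56 = 0.0423 mA, and β·I_B = 3.39 mA > I_C, confirming saturation.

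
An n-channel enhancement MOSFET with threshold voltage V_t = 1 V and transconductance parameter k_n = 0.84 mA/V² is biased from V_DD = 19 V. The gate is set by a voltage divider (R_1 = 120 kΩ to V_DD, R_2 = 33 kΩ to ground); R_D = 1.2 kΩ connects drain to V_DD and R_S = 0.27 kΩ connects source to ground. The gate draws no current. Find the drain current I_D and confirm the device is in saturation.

V_G = V_DD·R_2/(R_1+R_2) = 19×33/153 = 4.1 V.
Assume saturation: I_D = (k_n/2)(V_GS − V_t)² with V_GS = V_G − I_D·R_S = 4.1 − 0.27·I_D.
Substituting gives 0.0306·I_D² − 1.7·I_D + 4.03 = 0, with roots I_D = 2.48 or 53.1 mA.
The root I_D = 53.1 mA gives V_GS = -10.2 V ≤ V_t, so take I_D = 2.48 mA.
Then V_GS = 3.43 V and V_DS = V_DD − I_D(R_D+R_S) = 19 − 2.48×1.47 = 15.4 V.
Saturation requires V_DS ≥ V_GS − V_t = 2.43 V; 15.4 ≥ 2.43 ✓.

I_D ≈ 2.5 mA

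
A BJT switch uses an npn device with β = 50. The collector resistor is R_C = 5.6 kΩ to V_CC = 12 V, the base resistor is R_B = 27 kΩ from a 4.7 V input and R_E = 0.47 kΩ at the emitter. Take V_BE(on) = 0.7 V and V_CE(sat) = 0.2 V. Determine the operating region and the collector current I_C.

saturation; I_C ≈ 1.9 mA

Assume active: I_B = (4.7 − 0.7)/(27 + 51×0.47) = 0.0785 mA, I_C = β·I_B = 3.92 mA.
Then V_CE = 12 − 3.92×5.6 − 4×0.47 = -11.9 V < 0.2 V — the active assumption fails.
Re-solve with V_CE = 0.2 V. KCL at the emitter: V_E/R_E = (V_BB−0.7−V_E)/R_B + (V_CC−0.2−V_E)/R_C, giving V_E = 0.962 V.
I_C = (V_CC − 0.2 − V_E)/R_C = (11.8 − 0.962)/5.6 = 1.94 mA.
Check: I_B = (4 − 0.962)/27 = 0.113 mA, and β·I_B = 5.63 mA > I_C, confirming saturation.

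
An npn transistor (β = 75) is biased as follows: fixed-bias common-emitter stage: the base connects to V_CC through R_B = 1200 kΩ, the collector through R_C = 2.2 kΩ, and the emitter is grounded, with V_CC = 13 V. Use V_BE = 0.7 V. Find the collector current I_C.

I_C ≈ 0.77 mA

Base loop: V_CC = I_B·R_B + V_BE, so I_B = (13 − 0.7)/1200 kΩ = 0.0103 mA.
In the active region I_C = β·I_B = 75 × 0.0103 = 0.769 mA.
Collector loop: V_CE = V_CC − I_C·R_C = 13 − 0.769×2.2 = 11.3 V.
Since V_CE = 11.3 V > V_CE(sat) ≈ 0.2 V, the transistor is in the active region as assumed.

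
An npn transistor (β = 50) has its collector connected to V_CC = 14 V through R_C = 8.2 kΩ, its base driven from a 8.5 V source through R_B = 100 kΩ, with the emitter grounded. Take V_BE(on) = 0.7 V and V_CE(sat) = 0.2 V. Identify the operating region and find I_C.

saturation; I_C ≈ 1.7 mA

Assume active: I_B = (8.5 − 0.7)/100 = 0.078 mA, giving I_C = β·I_B = 3.9 mA.
But then V_CE = 14 − 3.9×8.2 = -18 V < V_CE(sat) = 0.2 V — impossible in the active region.
So the transistor is saturated. With V_CE = 0.2 V, I_C = (V_CC − 0.2)/R_C = 13.8/8.2 = 1.68 mA.
Check: β·I_B = 3.9 mA > I_C = 1.68 mA, confirming saturation.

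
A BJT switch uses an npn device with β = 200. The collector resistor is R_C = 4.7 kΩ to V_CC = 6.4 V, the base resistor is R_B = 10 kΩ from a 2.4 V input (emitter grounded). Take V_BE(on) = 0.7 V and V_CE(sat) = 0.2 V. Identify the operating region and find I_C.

Assume active: I_B = (2.4 − 0.7)/10 = 0.17 mA, giving I_C = β·I_B = 34 mA.
But then V_CE = 6.4 − 34×4.7 = -153 V < V_CE(sat) = 0.2 V — impossible in the active region.
So the transistor is saturated. With V_CE = 0.2 V, I_C = (V_CC − 0.2)/R_C = 6.2/4.7 = 1.32 mA.
Check: β·I_B = 34 mA > I_C = 1.32 mA, confirming saturation.

saturation; I_C ≈ 1.3 mA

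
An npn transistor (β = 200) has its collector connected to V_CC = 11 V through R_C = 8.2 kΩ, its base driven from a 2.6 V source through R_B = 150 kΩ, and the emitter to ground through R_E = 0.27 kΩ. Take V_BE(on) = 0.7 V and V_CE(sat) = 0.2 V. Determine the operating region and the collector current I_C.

saturation; I_C ≈ 1.3 mA

Assume active: I_B = (2.6 − 0.7)/(150 + 201×0.27) = 0.0093 mA, I_C = β·I_B = 1.86 mA.
Then V_CE = 11 − 1.86×8.2 − 1.87×0.27 = -4.76 V < 0.2 V — the active assumption fails.
Re-solve with V_CE = 0.2 V. KCL at the emitter: V_E/R_E = (V_BB−0.7−V_E)/R_B + (V_CC−0.2−V_E)/R_C, giving V_E = 0.347 V.
I_C = (V_CC − 0.2 − V_E)/R_C = (10.8 − 0.347)/8.2 = 1.27 mA.
Check: I_B = (1.9 − 0.347)/150 = 0.0104 mA, and β·I_B = 2.07 mA > I_C, confirming saturation.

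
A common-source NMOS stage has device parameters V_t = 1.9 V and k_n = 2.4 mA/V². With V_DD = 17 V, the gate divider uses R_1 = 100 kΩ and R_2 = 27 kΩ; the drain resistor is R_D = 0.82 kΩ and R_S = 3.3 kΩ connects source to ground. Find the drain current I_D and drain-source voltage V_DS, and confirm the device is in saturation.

I_D ≈ 0.35 mA, V_DS ≈ 16 V

V_G = V_DD·R_2/(R_1+R_2) = 17×27/127 = 3.61 V.
Assume saturation: I_D = (k_n/2)(V_GS − V_t)² with V_GS = V_G − I_D·R_S = 3.61 − 3.3·I_D.
Substituting gives 13.1·I_D² − 14.6·I_D + 3.53 = 0, with roots I_D = 0.355 or 0.761 mA.
The root I_D = 0.761 mA gives V_GS = 1.1 V ≤ V_t, so take I_D = 0.355 mA.
Then V_GS = 2.44 V and V_DS = V_DD − I_D(R_D+R_S) = 17 − 0.355×4.12 = 15.5 V.
Saturation requires V_DS ≥ V_GS − V_t = 0.544 V; 15.5 ≥ 0.544 ✓.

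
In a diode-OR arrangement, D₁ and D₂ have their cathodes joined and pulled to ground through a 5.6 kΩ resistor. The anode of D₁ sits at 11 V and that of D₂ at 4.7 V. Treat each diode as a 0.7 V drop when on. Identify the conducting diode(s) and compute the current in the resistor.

Only D₁ conducts; I_R ≈ 1.8 mA

Assume both conduct. Then node N would need to be at both 11−0.7 = 10.3 V and 4.7−0.7 = 4 V, which is impossible.
Assume only D₁ conducts: V_N = 11 − 0.7 = 10.3 V, so I_R = 10.3/5.6 = 1.84 mA.
Check D₂: its anode-to-cathode voltage is 4.7 − 10.3 = -5.6 V < 0.7 V, so it is off. The assumption is consistent.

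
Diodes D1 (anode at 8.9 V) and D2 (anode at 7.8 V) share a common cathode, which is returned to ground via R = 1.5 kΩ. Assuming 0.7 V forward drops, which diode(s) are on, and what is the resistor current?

Assume both conduct. Then node N would need to be at both 8.9−0.7 = 8.2 V and 7.8−0.7 = 7.1 V, which is impossible.
Assume only D1 conducts: V_N = 8.9 − 0.7 = 8.2 V, so I_R = 8.2/1.5 = 5.47 mA.
Check D2: its anode-to-cathode voltage is 7.8 − 8.2 = -0.4 V < 0.7 V, so it is off. The assumption is consistent.

Only D1 conducts; I_R ≈ 5.5 mA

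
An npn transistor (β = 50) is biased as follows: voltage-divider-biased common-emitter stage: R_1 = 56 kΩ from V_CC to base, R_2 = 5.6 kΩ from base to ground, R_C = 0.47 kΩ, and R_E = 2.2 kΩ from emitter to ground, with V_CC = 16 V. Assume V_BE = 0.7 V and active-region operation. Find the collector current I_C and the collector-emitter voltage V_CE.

I_C ≈ 0.32 mA, V_CE ≈ 15 V

Thevenize the base divider: V_Th = V_CC·R_2/(R_1+R_2) = 16×5.6/61.6 = 1.45 V, R_Th = R_1‖R_2 = 5.09 kΩ.
Base-emitter loop: V_Th = I_B·R_Th + V_BE + (β+1)I_B·R_E, so I_B = (1.45 − 0.7) / (5.09 + 51×2.2) = 0.00643 mA.
I_C = β·I_B = 50×0.00643 = 0.322 mA, and I_E = (β+1)I_B = 0.328 mA.
V_CE = V_CC − I_C·R_C − I_E·R_E = 16 − 0.322×0.47 − 0.328×2.2 = 15.1 V.
V_CE = 15.1 V > 0.2 V confirms active-region operation.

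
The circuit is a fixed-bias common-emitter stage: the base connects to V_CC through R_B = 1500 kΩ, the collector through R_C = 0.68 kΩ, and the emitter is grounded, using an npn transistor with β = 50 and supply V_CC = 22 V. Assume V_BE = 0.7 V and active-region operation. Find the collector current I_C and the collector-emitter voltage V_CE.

I_C ≈ 0.71 mA, V_CE ≈ 22 V

Base loop: V_CC = I_B·R_B + V_BE, so I_B = (22 − 0.7)/1500 kΩ = 0.0142 mA.
In the active region I_C = β·I_B = 50 × 0.0142 = 0.71 mA.
Collector loop: V_CE = V_CC − I_C·R_C = 22 − 0.71×0.68 = 21.5 V.
Since V_CE = 21.5 V > V_CE(sat) ≈ 0.2 V, the transistor is in the active region as assumed.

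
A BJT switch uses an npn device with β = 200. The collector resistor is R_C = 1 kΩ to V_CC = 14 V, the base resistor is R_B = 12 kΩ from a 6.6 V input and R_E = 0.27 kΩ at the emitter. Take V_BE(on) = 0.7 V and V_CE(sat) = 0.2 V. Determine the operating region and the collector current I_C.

Assume active: I_B = (6.6 − 0.7)/(12 + 201×0.27) = 0.089 mA, I_C = β·I_B = 17.8 mA.
Then V_CE = 14 − 17.8×1 − 17.9×0.27 = -8.64 V < 0.2 V — the active assumption fails.
Re-solve with V_CE = 0.2 V. KCL at the emitter: V_E/R_E = (V_BB−0.7−V_E)/R_B + (V_CC−0.2−V_E)/R_C, giving V_E = 2.99 V.
I_C = (V_CC − 0.2 − V_E)/R_C = (13.8 − 2.99)/1 = 10.8 mA.
Check: I_B = (5.9 − 2.99)/12 = 0.243 mA, and β·I_B = 48.6 mA > I_C, confirming saturation.

saturation; I_C ≈ 11 mA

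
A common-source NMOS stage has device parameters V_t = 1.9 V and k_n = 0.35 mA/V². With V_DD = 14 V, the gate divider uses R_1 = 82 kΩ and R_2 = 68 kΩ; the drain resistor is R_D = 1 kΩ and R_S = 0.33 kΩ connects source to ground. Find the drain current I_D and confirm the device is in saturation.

V_G = V_DD·R_2/(R_1+R_2) = 14×68/150 = 6.35 V.
Assume saturation: I_D = (k_n/2)(V_GS − V_t)² with V_GS = V_G − I_D·R_S = 6.35 − 0.33·I_D.
Substituting gives 0.0191·I_D² − 1.51·I_D + 3.46 = 0, with roots I_D = 2.36 or 77.1 mA.
The root I_D = 77.1 mA gives V_GS = -19.1 V ≤ V_t, so take I_D = 2.36 mA.
Then V_GS = 5.57 V and V_DS = V_DD − I_D(R_D+R_S) = 14 − 2.36×1.33 = 10.9 V.
Saturation requires V_DS ≥ V_GS − V_t = 3.67 V; 10.9 ≥ 3.67 ✓.

I_D ≈ 2.4 mA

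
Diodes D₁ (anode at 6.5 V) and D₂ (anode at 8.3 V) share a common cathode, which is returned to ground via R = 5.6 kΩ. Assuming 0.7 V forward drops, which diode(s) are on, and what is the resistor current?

Assume both conduct. Then node N would need to be at both 6.5−0.7 = 5.8 V and 8.3−0.7 = 7.6 V, which is impossible.
Assume only D₂ conducts: V_N = 8.3 − 0.7 = 7.6 V, so I_R = 7.6/5.6 = 1.36 mA.
Check D₁: its anode-to-cathode voltage is 6.5 − 7.6 = -1.1 V < 0.7 V, so it is off. The assumption is consistent.

Only D₂ conducts; I_R ≈ 1.4 mA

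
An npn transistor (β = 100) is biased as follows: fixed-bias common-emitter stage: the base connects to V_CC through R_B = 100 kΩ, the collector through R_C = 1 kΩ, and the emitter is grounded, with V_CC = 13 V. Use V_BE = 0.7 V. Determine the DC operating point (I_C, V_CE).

Base loop: V_CC = I_B·R_B + V_BE, so I_B = (13 − 0.7)/100 kΩ = 0.123 mA.
In the active region I_C = β·I_B = 100 × 0.123 = 12.3 mA.
Collector loop: V_CE = V_CC − I_C·R_C = 13 − 12.3×1 = 0.7 V.
Since V_CE = 0.7 V > V_CE(sat) ≈ 0.2 V, the transistor is in the active region as assumed.

I_C ≈ 12 mA, V_CE ≈ 0.7 V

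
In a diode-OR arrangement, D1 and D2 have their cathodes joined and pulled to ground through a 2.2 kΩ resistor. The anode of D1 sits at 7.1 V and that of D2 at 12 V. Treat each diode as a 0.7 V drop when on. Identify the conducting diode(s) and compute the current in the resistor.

Only D2 conducts; I_R ≈ 5.1 mA

Assume both conduct. Then node N would need to be at both 7.1−0.7 = 6.4 V and 12−0.7 = 11.3 V, which is impossible.
Assume only D2 conducts: V_N = 12 − 0.7 = 11.3 V, so I_R = 11.3/2.2 = 5.14 mA.
Check D1: its anode-to-cathode voltage is 7.1 − 11.3 = -4.2 V < 0.7 V, so it is off. The assumption is consistent.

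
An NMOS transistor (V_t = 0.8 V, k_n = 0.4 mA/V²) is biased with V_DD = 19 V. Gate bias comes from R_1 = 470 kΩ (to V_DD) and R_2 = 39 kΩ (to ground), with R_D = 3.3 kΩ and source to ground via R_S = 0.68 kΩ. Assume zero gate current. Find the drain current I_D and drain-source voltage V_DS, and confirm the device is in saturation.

V_G = V_DD·R_2/(R_1+R_2) = 19×39/509 = 1.46 V.
Assume saturation: I_D = (k_n/2)(V_GS − V_t)² with V_GS = V_G − I_D·R_S = 1.46 − 0.68·I_D.
Substituting gives 0.0925·I_D² − 1.18·I_D + 0.086 = 0, with roots I_D = 0.0734 or 12.7 mA.
The root I_D = 12.7 mA gives V_GS = -7.16 V ≤ V_t, so take I_D = 0.0734 mA.
Then V_GS = 1.41 V and V_DS = V_DD − I_D(R_D+R_S) = 19 − 0.0734×3.98 = 18.7 V.
Saturation requires V_DS ≥ V_GS − V_t = 0.606 V; 18.7 ≥ 0.606 ✓.

I_D ≈ 0.073 mA, V_DS ≈ 19 V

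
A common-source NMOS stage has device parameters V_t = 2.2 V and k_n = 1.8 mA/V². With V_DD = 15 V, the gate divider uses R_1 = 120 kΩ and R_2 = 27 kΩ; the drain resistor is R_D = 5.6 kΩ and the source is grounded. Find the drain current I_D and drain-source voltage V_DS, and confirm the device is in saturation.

I_D ≈ 0.28 mA, V_DS ≈ 13 V

V_G = V_DD·R_2/(R_1+R_2) = 15×27/147 = 2.76 V. With the source grounded, V_GS = V_G = 2.76 V.
Assume saturation: I_D = (k_n/2)(V_GS − V_t)² = (1.8/2)×(2.76 − 2.2)² = 0.9×0.555² = 0.277 mA.
V_DS = V_DD − I_D·R_D = 15 − 0.277×5.6 = 13.4 V.
Saturation requires V_DS ≥ V_GS − V_t = 0.555 V; 13.4 ≥ 0.555 ✓.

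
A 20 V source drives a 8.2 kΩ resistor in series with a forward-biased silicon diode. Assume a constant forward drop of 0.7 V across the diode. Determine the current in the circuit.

I ≈ 2.4 mA

KVL around the loop: 20 = V_D + I·R = 0.7 + I × 8.2 kΩ.
So I = (20 − 0.7) / 8.2 kΩ = 19.3 / 8.2 = 2.35 mA.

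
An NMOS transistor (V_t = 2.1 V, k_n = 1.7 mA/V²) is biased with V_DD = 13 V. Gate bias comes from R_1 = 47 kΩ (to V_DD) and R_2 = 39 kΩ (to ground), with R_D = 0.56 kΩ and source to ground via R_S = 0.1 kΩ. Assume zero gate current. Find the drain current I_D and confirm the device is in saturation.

V_G = V_DD·R_2/(R_1+R_2) = 13×39/86 = 5.9 V.
Assume saturation: I_D = (k_n/2)(V_GS − V_t)² with V_GS = V_G − I_D·R_S = 5.9 − 0.1·I_D.
Substituting gives 0.0085·I_D² − 1.65·I_D + 12.2 = 0, with roots I_D = 7.75 or 186 mA.
The root I_D = 186 mA gives V_GS = -12.7 V ≤ V_t, so take I_D = 7.75 mA.
Then V_GS = 5.12 V and V_DS = V_DD − I_D(R_D+R_S) = 13 − 7.75×0.66 = 7.88 V.
Saturation requires V_DS ≥ V_GS − V_t = 3.02 V; 7.88 ≥ 3.02 ✓.

I_D ≈ 7.8 mA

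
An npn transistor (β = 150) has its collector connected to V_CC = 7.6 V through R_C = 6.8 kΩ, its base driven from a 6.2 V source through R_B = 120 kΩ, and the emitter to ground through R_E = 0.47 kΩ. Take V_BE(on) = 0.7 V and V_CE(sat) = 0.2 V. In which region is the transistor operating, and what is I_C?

Assume active: I_B = (6.2 − 0.7)/(120 + 151×0.47) = 0.0288 mA, I_C = β·I_B = 4.32 mA.
Then V_CE = 7.6 − 4.32×6.8 − 4.35×0.47 = -23.8 V < 0.2 V — the active assumption fails.
Re-solve with V_CE = 0.2 V. KCL at the emitter: V_E/R_E = (V_BB−0.7−V_E)/R_B + (V_CC−0.2−V_E)/R_C, giving V_E = 0.497 V.
I_C = (V_CC − 0.2 − V_E)/R_C = (7.4 − 0.497)/6.8 = 1.02 mA.
Check: I_B = (5.5 − 0.497)/120 = 0.0417 mA, and β·I_B = 6.25 mA > I_C, confirming saturation.

saturation; I_C ≈ 1 mA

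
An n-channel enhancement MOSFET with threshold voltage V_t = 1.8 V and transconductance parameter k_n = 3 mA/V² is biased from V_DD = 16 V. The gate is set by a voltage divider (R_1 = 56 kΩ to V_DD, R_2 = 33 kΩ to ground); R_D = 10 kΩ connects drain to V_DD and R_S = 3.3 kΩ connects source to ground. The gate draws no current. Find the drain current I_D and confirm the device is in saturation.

V_G = V_DD·R_2/(R_1+R_2) = 16×33/89 = 5.93 V.
Assume saturation: I_D = (k_n/2)(V_GS − V_t)² with V_GS = V_G − I_D·R_S = 5.93 − 3.3·I_D.
Substituting gives 16.3·I_D² − 41.9·I_D + 25.6 = 0, with roots I_D = 1 or 1.56 mA.
The root I_D = 1.56 mA gives V_GS = 0.78 V ≤ V_t, so take I_D = 1 mA.
Then V_GS = 2.62 V and V_DS = V_DD − I_D(R_D+R_S) = 16 − 1×13.3 = 2.64 V.
Saturation requires V_DS ≥ V_GS − V_t = 0.818 V; 2.64 ≥ 0.818 ✓.

I_D ≈ 1 mA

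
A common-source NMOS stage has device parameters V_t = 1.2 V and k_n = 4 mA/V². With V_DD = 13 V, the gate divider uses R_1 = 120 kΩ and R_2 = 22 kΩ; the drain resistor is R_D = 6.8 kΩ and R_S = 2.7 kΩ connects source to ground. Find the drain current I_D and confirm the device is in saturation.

I_D ≈ 0.19 mA

V_G = V_DD·R_2/(R_1+R_2) = 13×22/142 = 2.01 V.
Assume saturation: I_D = (k_n/2)(V_GS − V_t)² with V_GS = V_G − I_D·R_S = 2.01 − 2.7·I_D.
Substituting gives 14.6·I_D² − 9.79·I_D + 1.33 = 0, with roots I_D = 0.188 or 0.484 mA.
The root I_D = 0.484 mA gives V_GS = 0.708 V ≤ V_t, so take I_D = 0.188 mA.
Then V_GS = 1.51 V and V_DS = V_DD − I_D(R_D+R_S) = 13 − 0.188×9.5 = 11.2 V.
Saturation requires V_DS ≥ V_GS − V_t = 0.307 V; 11.2 ≥ 0.307 ✓.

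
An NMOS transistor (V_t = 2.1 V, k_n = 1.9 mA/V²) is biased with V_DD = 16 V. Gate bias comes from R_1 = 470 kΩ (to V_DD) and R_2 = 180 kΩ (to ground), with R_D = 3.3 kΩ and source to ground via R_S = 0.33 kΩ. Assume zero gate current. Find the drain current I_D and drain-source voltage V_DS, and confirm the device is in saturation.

V_G = V_DD·R_2/(R_1+R_2) = 16×180/650 = 4.43 V.
Assume saturation: I_D = (k_n/2)(V_GS − V_t)² with V_GS = V_G − I_D·R_S = 4.43 − 0.33·I_D.
Substituting gives 0.103·I_D² − 2.46·I_D + 5.16 = 0, with roots I_D = 2.32 or 21.5 mA.
The root I_D = 21.5 mA gives V_GS = -2.65 V ≤ V_t, so take I_D = 2.32 mA.
Then V_GS = 3.66 V and V_DS = V_DD − I_D(R_D+R_S) = 16 − 2.32×3.63 = 7.57 V.
Saturation requires V_DS ≥ V_GS − V_t = 1.56 V; 7.57 ≥ 1.56 ✓.

I_D ≈ 2.3 mA, V_DS ≈ 7.6 V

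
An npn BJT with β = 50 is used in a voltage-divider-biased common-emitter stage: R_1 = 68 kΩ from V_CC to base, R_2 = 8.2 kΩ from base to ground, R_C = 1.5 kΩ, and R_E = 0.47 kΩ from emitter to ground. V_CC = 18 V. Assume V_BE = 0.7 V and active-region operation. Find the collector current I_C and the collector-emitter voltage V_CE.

I_C ≈ 2 mA, V_CE ≈ 14 V

Thevenize the base divider: V_Th = V_CC·R_2/(R_1+R_2) = 18×8.2/76.2 = 1.94 V, R_Th = R_1‖R_2 = 7.32 kΩ.
Base-emitter loop: V_Th = I_B·R_Th + V_BE + (β+1)I_B·R_E, so I_B = (1.94 − 0.7) / (7.32 + 51×0.47) = 0.0395 mA.
I_C = β·I_B = 50×0.0395 = 1.98 mA, and I_E = (β+1)I_B = 2.02 mA.
V_CE = V_CC − I_C·R_C − I_E·R_E = 18 − 1.98×1.5 − 2.02×0.47 = 14.1 V.
V_CE = 14.1 V > 0.2 V confirms active-region operation.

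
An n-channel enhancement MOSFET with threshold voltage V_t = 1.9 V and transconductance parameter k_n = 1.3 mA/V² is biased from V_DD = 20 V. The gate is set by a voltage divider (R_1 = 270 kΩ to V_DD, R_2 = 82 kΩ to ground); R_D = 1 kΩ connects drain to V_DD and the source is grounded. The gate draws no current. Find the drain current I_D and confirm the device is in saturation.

V_G = V_DD·R_2/(R_1+R_2) = 20×82/352 = 4.66 V. With the source grounded, V_GS = V_G = 4.66 V.
Assume saturation: I_D = (k_n/2)(V_GS − V_t)² = (1.3/2)×(4.66 − 1.9)² = 0.65×2.76² = 4.95 mA.
V_DS = V_DD − I_D·R_D = 20 − 4.95×1 = 15.1 V.
Saturation requires V_DS ≥ V_GS − V_t = 2.76 V; 15.1 ≥ 2.76 ✓.

I_D ≈ 4.9 mA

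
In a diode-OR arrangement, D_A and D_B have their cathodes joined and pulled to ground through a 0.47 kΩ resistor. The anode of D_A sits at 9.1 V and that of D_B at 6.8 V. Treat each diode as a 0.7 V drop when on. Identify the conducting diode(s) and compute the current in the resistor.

Only D_A conducts; I_R ≈ 18 mA

Assume both conduct. Then node N would need to be at both 9.1−0.7 = 8.4 V and 6.8−0.7 = 6.1 V, which is impossible.
Assume only D_A conducts: V_N = 9.1 − 0.7 = 8.4 V, so I_R = 8.4/0.47 = 17.9 mA.
Check D_B: its anode-to-cathode voltage is 6.8 − 8.4 = -1.6 V < 0.7 V, so it is off. The assumption is consistent.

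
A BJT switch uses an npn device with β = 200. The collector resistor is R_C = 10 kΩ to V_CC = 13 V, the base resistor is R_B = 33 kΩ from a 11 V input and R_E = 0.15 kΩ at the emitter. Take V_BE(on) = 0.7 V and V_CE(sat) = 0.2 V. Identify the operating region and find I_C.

saturation; I_C ≈ 1.3 mA

Assume active: I_B = (11 − 0.7)/(33 + 201×0.15) = 0.163 mA, I_C = β·I_B = 32.6 mA.
Then V_CE = 13 − 32.6×10 − 32.8×0.15 = -318 V < 0.2 V — the active assumption fails.
Re-solve with V_CE = 0.2 V. KCL at the emitter: V_E/R_E = (V_BB−0.7−V_E)/R_B + (V_CC−0.2−V_E)/R_C, giving V_E = 0.234 V.
I_C = (V_CC − 0.2 − V_E)/R_C = (12.8 − 0.234)/10 = 1.26 mA.
Check: I_B = (10.3 − 0.234)/33 = 0.305 mA, and β·I_B = 61 mA > I_C, confirming saturation.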